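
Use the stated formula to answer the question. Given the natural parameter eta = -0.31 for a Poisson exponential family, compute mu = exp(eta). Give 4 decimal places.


Expectation parameter for Poisson exponential family:
mu = exp(eta).
eta = -0.31.
mu = exp(-0.31) = 0.7334

0.7334


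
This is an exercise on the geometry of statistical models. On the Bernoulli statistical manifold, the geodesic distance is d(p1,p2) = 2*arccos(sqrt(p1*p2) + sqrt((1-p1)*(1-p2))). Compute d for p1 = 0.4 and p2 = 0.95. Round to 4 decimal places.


Geodesic distance on Bernoulli manifold:
d(p1,p2) = 2*arccos(sqrt(p1*p2) + sqrt((1-p1)*(1-p2))).
sqrt(p1*p2) = sqrt(0.4*0.95) = 0.616441.
sqrt((1-p1)*(1-p2)) = sqrt(0.6*0.05) = 0.173205.
arg = 0.616441 + 0.173205 = 0.789646.
d = 2*arccos(0.789646) = 1.3211

1.3211


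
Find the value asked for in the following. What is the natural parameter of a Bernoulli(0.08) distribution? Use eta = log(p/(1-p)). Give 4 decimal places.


Natural parameter for Bernoulli: eta = log(p/(1-p)).
p = 0.08, 1-p = 0.92.
p/(1-p) = 0.086957.
eta = log(0.086957) = -2.4423

-2.4423


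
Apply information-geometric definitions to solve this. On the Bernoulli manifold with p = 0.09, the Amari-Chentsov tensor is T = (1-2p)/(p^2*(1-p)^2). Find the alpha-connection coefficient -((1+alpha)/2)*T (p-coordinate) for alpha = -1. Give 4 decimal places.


Skewness (Amari-Chentsov) tensor: T = (1-2p)/(p^2*(1-p)^2).
p = 0.09, 1-2p = 0.82, p^2 = 0.0081, (1-p)^2 = 0.8281.
T = 0.82/(0.0081 * 0.8281) = 122.249206.
In the p-coordinate, Gamma^(alpha) = Gamma^(0) - (alpha/2)*T with Gamma^(0) = (1/2)*g'(p) = -T/2,
so Gamma^(alpha) = -((1+alpha)/2)*T.
alpha = -1, -(1+alpha)/2 = 0.0.
Gamma = 0.0 * 122.249206 = 0.0000

0.0000


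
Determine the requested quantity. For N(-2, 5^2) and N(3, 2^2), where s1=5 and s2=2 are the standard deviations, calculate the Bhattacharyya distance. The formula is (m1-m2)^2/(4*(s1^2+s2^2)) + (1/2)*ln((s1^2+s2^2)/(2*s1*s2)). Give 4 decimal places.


Bhattacharyya distance between two Gaussians:
DB = (m1-m2)^2/(4*(s1^2+s2^2)) + (1/2)*ln((s1^2+s2^2)/(2*s1*s2)).
(m1-m2)^2 = (-5)^2 = 25.
s1^2+s2^2 = 25 + 4 = 29.
term1 = 25/116 = 0.215517.
term2 = 0.5*ln(29/20.0) = 0.185782.
DB = 0.215517 + 0.185782 = 0.4013

0.4013


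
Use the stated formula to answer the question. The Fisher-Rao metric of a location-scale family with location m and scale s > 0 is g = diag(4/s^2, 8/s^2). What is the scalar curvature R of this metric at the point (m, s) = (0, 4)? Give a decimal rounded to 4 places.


The metric has the form g = (A dm^2 + B ds^2)/s^2 with A = 4, B = 8.
Substitute u = sqrt(A/B)*m: g = B*(du^2 + ds^2)/s^2, i.e. B times the
Poincare upper half-plane metric, which has constant Gaussian curvature -1.
Scaling a 2D metric by a constant c divides the Gaussian curvature by c,
so K = -1/B = -1/(8) = -0.1250 everywhere (the point (m, s) = (0, 4) is irrelevant:
the curvature is constant).
Scalar curvature in dimension 2: R = 2K = -2/(8) = -0.2500.

-0.2500


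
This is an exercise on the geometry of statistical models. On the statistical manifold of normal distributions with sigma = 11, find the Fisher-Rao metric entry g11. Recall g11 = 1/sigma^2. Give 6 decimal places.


For the 2-parameter normal family, the Fisher metric has:
  g11 = 1/sigma^2, g22 = 2/sigma^2.
sigma = 11, sigma^2 = 121.
g11 = 0.008264

0.008264


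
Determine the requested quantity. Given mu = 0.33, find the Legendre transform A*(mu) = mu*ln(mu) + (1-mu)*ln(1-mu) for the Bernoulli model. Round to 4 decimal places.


Legendre transform for Bernoulli:
A*(mu) = mu*log(mu) + (1-mu)*log(1-mu).
mu = 0.33, 1-mu = 0.67.
mu*log(mu) = 0.33*log(0.33) = -0.365859.
(1-mu)*log(1-mu) = 0.67*log(0.67) = -0.26832.
A* = -0.365859 + -0.26832 = -0.6342

-0.6342


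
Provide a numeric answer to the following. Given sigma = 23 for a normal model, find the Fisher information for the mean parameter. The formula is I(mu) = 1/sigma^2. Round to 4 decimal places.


The Fisher information for the mean of a normal distribution is I(mu) = 1/sigma^2.
sigma = 23, so sigma^2 = 529.
I(mu) = 1/529 = 0.0019

0.0019


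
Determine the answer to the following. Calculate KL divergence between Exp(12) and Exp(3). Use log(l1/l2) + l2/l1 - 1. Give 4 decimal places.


KL divergence for exponential family:
KL = log(l1/l2) + l2/l1 - 1.
log(12/3) = 1.386294.
3/12 = 0.25.
KL = 1.386294 + 0.25 - 1 = 0.6363

0.6363


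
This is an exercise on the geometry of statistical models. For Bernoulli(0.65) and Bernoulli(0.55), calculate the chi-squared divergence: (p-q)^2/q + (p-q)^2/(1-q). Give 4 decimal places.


Chi-squared divergence between Bernoulli distributions:
chi^2 = (p-q)^2/q + (p-q)^2/(1-q).
p = 0.65, q = 0.55, p-q = 0.1.
(p-q)^2 = 0.01.
term1 = 0.01/0.55 = 0.018182.
term2 = 0.01/0.45 = 0.022222.
chi^2 = 0.018182 + 0.022222 = 0.0404

0.0404


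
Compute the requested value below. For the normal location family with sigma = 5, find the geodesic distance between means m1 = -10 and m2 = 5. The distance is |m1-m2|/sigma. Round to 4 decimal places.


On the fixed-variance normal subfamily, geodesic distance = |m1-m2|/sigma.
|-10 - 5| = 15.
sigma = 5.
d = 15/5 = 3.0000

3.0000


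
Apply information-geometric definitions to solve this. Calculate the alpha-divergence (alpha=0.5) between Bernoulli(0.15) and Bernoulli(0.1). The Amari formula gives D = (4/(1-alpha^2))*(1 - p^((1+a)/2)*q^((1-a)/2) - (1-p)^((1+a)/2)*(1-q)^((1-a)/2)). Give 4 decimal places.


Amari alpha-divergence:
D = (4/(1-alpha^2))*(1 - p^((1+a)/2)*q^((1-a)/2) - (1-p)^((1+a)/2)*(1-q)^((1-a)/2)).
alpha = 0.5, p = 0.15, q = 0.1.
e1 = (1+alpha)/2 = 0.75, e2 = (1-alpha)/2 = 0.25.
t1 = p^e1 * q^e2 = 0.15^0.75 * 0.1^0.25 = 0.13554.
t2 = (1-p)^e1 * (1-q)^e2 = 0.85^0.75 * 0.9^0.25 = 0.862233.
4/(1-alpha^2) = 5.333333.
D = 5.333333*(1 - 0.13554 - 0.862233) = 0.0119

0.0119


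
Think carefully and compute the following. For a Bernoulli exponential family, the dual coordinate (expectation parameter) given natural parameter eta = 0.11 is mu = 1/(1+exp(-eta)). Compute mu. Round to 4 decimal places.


Dual coordinate (expectation parameter) for Bernoulli:
mu = 1/(1+exp(-eta)).
eta = 0.11.
exp(-eta) = exp(-0.11) = 0.895834.
mu = 1/(1+0.895834) = 0.5275

0.5275


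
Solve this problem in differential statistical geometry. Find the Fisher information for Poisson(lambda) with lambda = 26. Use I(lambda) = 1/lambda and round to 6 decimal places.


Fisher information for Poisson: I(lambda) = 1/lambda.
lambda = 26.
I(lambda) = 1/26 = 0.038462

0.038462


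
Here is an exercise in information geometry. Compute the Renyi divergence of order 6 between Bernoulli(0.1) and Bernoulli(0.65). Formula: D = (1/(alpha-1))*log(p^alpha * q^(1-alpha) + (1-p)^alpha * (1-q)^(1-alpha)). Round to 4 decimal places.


Renyi divergence of order alpha between Bernoulli distributions:
D = (1/(alpha-1))*log(p^alpha * q^(1-alpha) + (1-p)^alpha * (1-q)^(1-alpha)).
alpha = 6, p = 0.1, q = 0.65.
p^alpha * q^(1-alpha) = 0.1^6 * 0.65^-5 = 9e-06.
(1-p)^alpha * (1-q)^(1-alpha) = 0.9^6 * 0.35^-5 = 101.184697.
sum = 9e-06 + 101.184697 = 101.184705.
D = (1/5)*log(101.184705) = 0.9234

0.9234


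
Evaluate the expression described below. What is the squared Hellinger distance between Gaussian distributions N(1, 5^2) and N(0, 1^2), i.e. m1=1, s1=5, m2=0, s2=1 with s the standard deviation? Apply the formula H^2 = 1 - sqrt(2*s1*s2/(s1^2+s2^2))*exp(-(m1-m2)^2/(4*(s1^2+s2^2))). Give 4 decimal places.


Squared Hellinger distance for Gaussians:
H^2 = 1 - sqrt(2*s1*s2/(s1^2+s2^2)) * exp(-(m1-m2)^2/(4*(s1^2+s2^2))).
s1^2 = 25, s2^2 = 1, s1^2+s2^2 = 26.
sqrt(2*5*1/(26)) = 0.620174.
(m1-m2)^2 = (1)^2 = 1.
exp(-1/(4*26)) = exp(-0.009615) = 0.990431.
H^2 = 1 - 0.620174*0.990431 = 0.3858

0.3858


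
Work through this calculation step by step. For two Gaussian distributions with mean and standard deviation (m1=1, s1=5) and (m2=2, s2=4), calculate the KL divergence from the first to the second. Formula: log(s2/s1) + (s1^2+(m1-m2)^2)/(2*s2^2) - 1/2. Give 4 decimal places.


KL divergence between normal distributions:
KL = log(s2/s1) + (s1^2 + (m1-m2)^2)/(2*s2^2) - 1/2.
log(4/5) = -0.223144.
(5^2 + (1-2)^2)/(2*4^2) = (25 + 1)/32 = 0.8125.
KL = -0.223144 + 0.8125 - 0.5 = 0.0894

0.0894


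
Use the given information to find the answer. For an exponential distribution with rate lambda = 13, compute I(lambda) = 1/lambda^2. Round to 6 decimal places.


Fisher information for exponential: I(lambda) = 1/lambda^2.
lambda = 13, lambda^2 = 169.
I = 1/169 = 0.005917

0.005917


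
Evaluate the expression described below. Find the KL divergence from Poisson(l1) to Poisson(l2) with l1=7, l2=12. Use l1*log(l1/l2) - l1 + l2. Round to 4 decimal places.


KL divergence for Poisson:
KL = l1*log(l1/l2) - l1 + l2.
l1 = 7, l2 = 12.
log(7/12) = -0.538997.
l1*log(l1/l2) = 7 * -0.538997 = -3.772976.
KL = -3.772976 - 7 + 12 = 1.2270

1.2270


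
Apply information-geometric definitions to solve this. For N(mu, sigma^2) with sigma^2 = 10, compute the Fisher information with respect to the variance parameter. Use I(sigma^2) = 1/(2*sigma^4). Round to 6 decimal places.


Fisher information for variance: I(sigma^2) = 1/(2*sigma^4).
sigma^2 = 10, so sigma^4 = 100.
I = 1/(2*100) = 1/200 = 0.005000

0.005000


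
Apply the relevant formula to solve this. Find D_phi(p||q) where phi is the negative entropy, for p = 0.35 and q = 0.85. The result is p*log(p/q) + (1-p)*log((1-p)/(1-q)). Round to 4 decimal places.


Bregman divergence with negative entropy generator:
D = p*log(p/q) + (1-p)*log((1-p)/(1-q)).
p = 0.35, q = 0.85.
p*log(p/q) = 0.35*log(0.35/0.85) = -0.310556.
(1-p)*log((1-p)/(1-q)) = 0.65*log(0.65/0.15) = 0.953119.
D = -0.310556 + 0.953119 = 0.6426

0.6426


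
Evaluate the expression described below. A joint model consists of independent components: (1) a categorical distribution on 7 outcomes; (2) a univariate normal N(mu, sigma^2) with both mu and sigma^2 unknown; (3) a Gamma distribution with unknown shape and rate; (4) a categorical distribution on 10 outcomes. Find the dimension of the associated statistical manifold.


The dimension of a statistical manifold equals the number of free
(independent) real parameters of the model. For a product of independent
blocks the parameter counts add.
- categorical on 7 outcomes (probabilities sum to 1): 7-1 = 6.
- normal (mu, sigma^2): 2.
- Gamma (shape, rate): 2.
- categorical on 10 outcomes (probabilities sum to 1): 10-1 = 9.
Total = 6 + 2 + 2 + 9 = 19.
Dimension = 19

19


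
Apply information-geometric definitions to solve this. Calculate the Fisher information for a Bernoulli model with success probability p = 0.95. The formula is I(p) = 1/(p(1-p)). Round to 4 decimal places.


For Bernoulli(p), Fisher information is I(p) = 1/(p*(1-p)).
p = 0.95, 1-p = 0.05.
p*(1-p) = 0.0475.
I(p) = 1/0.0475 = 21.0526

21.0526


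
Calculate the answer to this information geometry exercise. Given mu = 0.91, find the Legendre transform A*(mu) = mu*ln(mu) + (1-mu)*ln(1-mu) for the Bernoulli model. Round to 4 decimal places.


Legendre transform for Bernoulli:
A*(mu) = mu*log(mu) + (1-mu)*log(1-mu).
mu = 0.91, 1-mu = 0.09.
mu*log(mu) = 0.91*log(0.91) = -0.085823.
(1-mu)*log(1-mu) = 0.09*log(0.09) = -0.216715.
A* = -0.085823 + -0.216715 = -0.3025

-0.3025


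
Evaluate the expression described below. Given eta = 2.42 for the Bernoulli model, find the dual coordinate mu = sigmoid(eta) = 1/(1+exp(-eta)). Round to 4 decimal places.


Dual coordinate (expectation parameter) for Bernoulli:
mu = 1/(1+exp(-eta)).
eta = 2.42.
exp(-eta) = exp(-2.42) = 0.088922.
mu = 1/(1+0.088922) = 0.9183

0.9183


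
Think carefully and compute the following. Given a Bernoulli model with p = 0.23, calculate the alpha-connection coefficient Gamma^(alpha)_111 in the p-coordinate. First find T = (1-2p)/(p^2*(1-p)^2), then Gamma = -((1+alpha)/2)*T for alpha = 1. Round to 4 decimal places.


Skewness (Amari-Chentsov) tensor: T = (1-2p)/(p^2*(1-p)^2).
p = 0.23, 1-2p = 0.54, p^2 = 0.0529, (1-p)^2 = 0.5929.
T = 0.54/(0.0529 * 0.5929) = 17.216967.
In the p-coordinate, Gamma^(alpha) = Gamma^(0) - (alpha/2)*T with Gamma^(0) = (1/2)*g'(p) = -T/2,
so Gamma^(alpha) = -((1+alpha)/2)*T.
alpha = 1, -(1+alpha)/2 = -1.0.
Gamma = -1.0 * 17.216967 = -17.2170

-17.2170


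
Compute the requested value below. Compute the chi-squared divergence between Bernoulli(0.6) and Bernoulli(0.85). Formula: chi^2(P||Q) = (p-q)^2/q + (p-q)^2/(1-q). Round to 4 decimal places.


Chi-squared divergence between Bernoulli distributions:
chi^2 = (p-q)^2/q + (p-q)^2/(1-q).
p = 0.6, q = 0.85, p-q = -0.25.
(p-q)^2 = 0.0625.
term1 = 0.0625/0.85 = 0.073529.
term2 = 0.0625/0.15 = 0.416667.
chi^2 = 0.073529 + 0.416667 = 0.4902

0.4902


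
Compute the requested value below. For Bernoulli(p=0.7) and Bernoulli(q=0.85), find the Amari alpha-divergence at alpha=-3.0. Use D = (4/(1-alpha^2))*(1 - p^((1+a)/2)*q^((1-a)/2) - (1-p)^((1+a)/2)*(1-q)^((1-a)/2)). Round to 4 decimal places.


Amari alpha-divergence:
D = (4/(1-alpha^2))*(1 - p^((1+a)/2)*q^((1-a)/2) - (1-p)^((1+a)/2)*(1-q)^((1-a)/2)).
alpha = -3.0, p = 0.7, q = 0.85.
e1 = (1+alpha)/2 = -1.0, e2 = (1-alpha)/2 = 2.0.
t1 = p^e1 * q^e2 = 0.7^-1.0 * 0.85^2.0 = 1.032143.
t2 = (1-p)^e1 * (1-q)^e2 = 0.3^-1.0 * 0.15^2.0 = 0.075.
4/(1-alpha^2) = -0.5.
D = -0.5*(1 - 1.032143 - 0.075) = 0.0536

0.0536


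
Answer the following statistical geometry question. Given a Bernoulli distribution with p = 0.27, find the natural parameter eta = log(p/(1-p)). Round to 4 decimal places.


Natural parameter for Bernoulli: eta = log(p/(1-p)).
p = 0.27, 1-p = 0.73.
p/(1-p) = 0.369863.
eta = log(0.369863) = -0.9946

-0.9946


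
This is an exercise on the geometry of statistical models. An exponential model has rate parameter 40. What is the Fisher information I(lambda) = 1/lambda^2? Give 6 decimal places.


Fisher information for exponential: I(lambda) = 1/lambda^2.
lambda = 40, lambda^2 = 1600.
I = 1/1600 = 0.000625

0.000625


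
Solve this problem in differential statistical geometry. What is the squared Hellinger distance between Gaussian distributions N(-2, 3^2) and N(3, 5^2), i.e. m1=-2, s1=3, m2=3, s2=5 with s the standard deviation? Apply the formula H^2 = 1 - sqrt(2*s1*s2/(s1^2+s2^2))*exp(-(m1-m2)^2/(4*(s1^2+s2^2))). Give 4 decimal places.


Squared Hellinger distance for Gaussians:
H^2 = 1 - sqrt(2*s1*s2/(s1^2+s2^2)) * exp(-(m1-m2)^2/(4*(s1^2+s2^2))).
s1^2 = 9, s2^2 = 25, s1^2+s2^2 = 34.
sqrt(2*3*5/(34)) = 0.939336.
(m1-m2)^2 = (-5)^2 = 25.
exp(-25/(4*34)) = exp(-0.183824) = 0.832083.
H^2 = 1 - 0.939336*0.832083 = 0.2184

0.2184


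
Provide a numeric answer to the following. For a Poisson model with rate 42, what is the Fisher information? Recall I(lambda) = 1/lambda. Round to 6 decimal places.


Fisher information for Poisson: I(lambda) = 1/lambda.
lambda = 42.
I(lambda) = 1/42 = 0.023810

0.023810


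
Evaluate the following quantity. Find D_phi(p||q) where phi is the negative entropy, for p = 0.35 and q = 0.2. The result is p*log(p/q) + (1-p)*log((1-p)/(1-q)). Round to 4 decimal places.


Bregman divergence with negative entropy generator:
D = p*log(p/q) + (1-p)*log((1-p)/(1-q)).
p = 0.35, q = 0.2.
p*log(p/q) = 0.35*log(0.35/0.2) = 0.195866.
(1-p)*log((1-p)/(1-q)) = 0.65*log(0.65/0.8) = -0.134966.
D = 0.195866 + -0.134966 = 0.0609

0.0609


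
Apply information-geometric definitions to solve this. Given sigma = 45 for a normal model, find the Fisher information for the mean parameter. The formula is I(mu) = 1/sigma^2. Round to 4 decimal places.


The Fisher information for the mean of a normal distribution is I(mu) = 1/sigma^2.
sigma = 45, so sigma^2 = 2025.
I(mu) = 1/2025 = 0.0005

0.0005


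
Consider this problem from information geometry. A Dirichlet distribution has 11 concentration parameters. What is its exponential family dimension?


Exponential family dimension calculation:
Dirichlet with 11 components has 11 natural parameters.

11


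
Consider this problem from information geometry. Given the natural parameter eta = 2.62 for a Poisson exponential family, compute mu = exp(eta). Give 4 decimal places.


Expectation parameter for Poisson exponential family:
mu = exp(eta).
eta = 2.62.
mu = exp(2.62) = 13.7357

13.7357


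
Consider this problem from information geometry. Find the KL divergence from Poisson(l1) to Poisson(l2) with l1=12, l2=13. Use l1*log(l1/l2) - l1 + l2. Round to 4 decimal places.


KL divergence for Poisson:
KL = l1*log(l1/l2) - l1 + l2.
l1 = 12, l2 = 13.
log(12/13) = -0.080043.
l1*log(l1/l2) = 12 * -0.080043 = -0.960512.
KL = -0.960512 - 12 + 13 = 0.0395

0.0395


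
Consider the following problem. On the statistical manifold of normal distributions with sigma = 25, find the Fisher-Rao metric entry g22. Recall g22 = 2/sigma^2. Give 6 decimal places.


For the 2-parameter normal family, the Fisher metric has:
  g11 = 1/sigma^2, g22 = 2/sigma^2.
sigma = 25, sigma^2 = 625.
g22 = 0.003200

0.003200


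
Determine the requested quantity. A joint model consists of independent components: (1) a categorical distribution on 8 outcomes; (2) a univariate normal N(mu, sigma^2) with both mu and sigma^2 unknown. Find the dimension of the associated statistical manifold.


The dimension of a statistical manifold equals the number of free
(independent) real parameters of the model. For a product of independent
blocks the parameter counts add.
- categorical on 8 outcomes (probabilities sum to 1): 8-1 = 7.
- normal (mu, sigma^2): 2.
Total = 7 + 2 = 9.
Dimension = 9

9


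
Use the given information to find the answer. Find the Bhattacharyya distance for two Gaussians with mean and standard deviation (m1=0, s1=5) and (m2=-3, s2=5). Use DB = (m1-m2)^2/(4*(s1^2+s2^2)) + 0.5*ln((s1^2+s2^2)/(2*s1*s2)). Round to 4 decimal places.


Bhattacharyya distance between two Gaussians:
DB = (m1-m2)^2/(4*(s1^2+s2^2)) + (1/2)*ln((s1^2+s2^2)/(2*s1*s2)).
(m1-m2)^2 = (3)^2 = 9.
s1^2+s2^2 = 25 + 25 = 50.
term1 = 9/200 = 0.045.
term2 = 0.5*ln(50/50.0) = 0.0.
DB = 0.045 + 0.0 = 0.0450

0.0450


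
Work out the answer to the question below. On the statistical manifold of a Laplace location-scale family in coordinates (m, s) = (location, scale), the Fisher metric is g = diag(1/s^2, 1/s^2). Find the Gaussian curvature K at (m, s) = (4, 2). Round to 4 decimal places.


The metric has the form g = (A dm^2 + B ds^2)/s^2 with A = 1, B = 1.
Substitute u = sqrt(A/B)*m: g = B*(du^2 + ds^2)/s^2, i.e. B times the
Poincare upper half-plane metric, which has constant Gaussian curvature -1.
Scaling a 2D metric by a constant c divides the Gaussian curvature by c,
so K = -1/B = -1/(1) = -1.0000 everywhere (the point (m, s) = (4, 2) is irrelevant:
the curvature is constant).
The requested Gaussian curvature is K = -1.0000.

-1.0000


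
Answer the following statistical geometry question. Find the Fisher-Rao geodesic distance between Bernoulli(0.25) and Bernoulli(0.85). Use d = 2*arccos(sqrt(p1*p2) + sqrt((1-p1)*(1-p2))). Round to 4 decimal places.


Geodesic distance on Bernoulli manifold:
d(p1,p2) = 2*arccos(sqrt(p1*p2) + sqrt((1-p1)*(1-p2))).
sqrt(p1*p2) = sqrt(0.25*0.85) = 0.460977.
sqrt((1-p1)*(1-p2)) = sqrt(0.75*0.15) = 0.33541.
arg = 0.460977 + 0.33541 = 0.796387.
d = 2*arccos(0.796387) = 1.2990

1.2990


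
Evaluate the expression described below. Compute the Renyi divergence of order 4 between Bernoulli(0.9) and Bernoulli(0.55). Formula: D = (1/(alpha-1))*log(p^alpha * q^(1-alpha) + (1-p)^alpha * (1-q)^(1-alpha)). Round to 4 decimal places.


Renyi divergence of order alpha between Bernoulli distributions:
D = (1/(alpha-1))*log(p^alpha * q^(1-alpha) + (1-p)^alpha * (1-q)^(1-alpha)).
alpha = 4, p = 0.9, q = 0.55.
p^alpha * q^(1-alpha) = 0.9^4 * 0.55^-3 = 3.943501.
(1-p)^alpha * (1-q)^(1-alpha) = 0.1^4 * 0.45^-3 = 0.001097.
sum = 3.943501 + 0.001097 = 3.944599.
D = (1/3)*log(3.944599) = 0.4574

0.4574


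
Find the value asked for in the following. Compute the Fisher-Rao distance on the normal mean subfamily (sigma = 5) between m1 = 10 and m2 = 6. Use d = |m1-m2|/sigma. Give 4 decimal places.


On the fixed-variance normal subfamily, geodesic distance = |m1-m2|/sigma.
|10 - 6| = 4.
sigma = 5.
d = 4/5 = 0.8000

0.8000


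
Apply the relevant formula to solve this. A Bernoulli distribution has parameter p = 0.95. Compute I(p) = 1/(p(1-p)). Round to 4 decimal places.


For Bernoulli(p), Fisher information is I(p) = 1/(p*(1-p)).
p = 0.95, 1-p = 0.05.
p*(1-p) = 0.0475.
I(p) = 1/0.0475 = 21.0526

21.0526


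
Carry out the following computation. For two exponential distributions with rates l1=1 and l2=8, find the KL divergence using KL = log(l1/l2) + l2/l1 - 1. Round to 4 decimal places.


KL divergence for exponential family:
KL = log(l1/l2) + l2/l1 - 1.
log(1/8) = -2.079442.
8/1 = 8.0.
KL = -2.079442 + 8.0 - 1 = 4.9206

4.9206


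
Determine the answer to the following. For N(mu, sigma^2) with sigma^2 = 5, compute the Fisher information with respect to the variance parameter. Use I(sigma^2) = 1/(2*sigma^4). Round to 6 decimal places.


Fisher information for variance: I(sigma^2) = 1/(2*sigma^4).
sigma^2 = 5, so sigma^4 = 25.
I = 1/(2*25) = 1/50 = 0.020000

0.020000


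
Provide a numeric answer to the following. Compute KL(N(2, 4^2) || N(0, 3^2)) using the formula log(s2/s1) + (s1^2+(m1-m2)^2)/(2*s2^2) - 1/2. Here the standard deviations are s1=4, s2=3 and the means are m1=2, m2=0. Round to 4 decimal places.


KL divergence between normal distributions:
KL = log(s2/s1) + (s1^2 + (m1-m2)^2)/(2*s2^2) - 1/2.
log(3/4) = -0.287682.
(4^2 + (2-0)^2)/(2*3^2) = (16 + 4)/18 = 1.111111.
KL = -0.287682 + 1.111111 - 0.5 = 0.3234

0.3234


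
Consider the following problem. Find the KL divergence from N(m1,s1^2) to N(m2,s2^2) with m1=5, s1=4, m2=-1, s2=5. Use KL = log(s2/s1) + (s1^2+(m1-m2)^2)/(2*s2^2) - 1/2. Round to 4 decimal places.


KL divergence between normal distributions:
KL = log(s2/s1) + (s1^2 + (m1-m2)^2)/(2*s2^2) - 1/2.
log(5/4) = 0.223144.
(4^2 + (5--1)^2)/(2*5^2) = (16 + 36)/50 = 1.04.
KL = 0.223144 + 1.04 - 0.5 = 0.7631

0.7631


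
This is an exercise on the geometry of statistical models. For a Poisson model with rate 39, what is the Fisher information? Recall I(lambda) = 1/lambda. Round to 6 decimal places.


Fisher information for Poisson: I(lambda) = 1/lambda.
lambda = 39.
I(lambda) = 1/39 = 0.025641

0.025641


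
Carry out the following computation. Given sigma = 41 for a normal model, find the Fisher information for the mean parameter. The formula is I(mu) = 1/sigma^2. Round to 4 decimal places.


The Fisher information for the mean of a normal distribution is I(mu) = 1/sigma^2.
sigma = 41, so sigma^2 = 1681.
I(mu) = 1/1681 = 0.0006

0.0006


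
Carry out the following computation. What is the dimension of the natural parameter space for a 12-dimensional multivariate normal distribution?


Exponential family dimension calculation:
For 12-dim MVN: mean has 12 params, covariance has 12*13/2 = 78 unique entries.
Total dim = 12 + 78 = 90.

90


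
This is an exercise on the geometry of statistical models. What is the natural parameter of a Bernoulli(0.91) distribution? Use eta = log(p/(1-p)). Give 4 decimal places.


Natural parameter for Bernoulli: eta = log(p/(1-p)).
p = 0.91, 1-p = 0.09.
p/(1-p) = 10.111111.
eta = log(10.111111) = 2.3136

2.3136


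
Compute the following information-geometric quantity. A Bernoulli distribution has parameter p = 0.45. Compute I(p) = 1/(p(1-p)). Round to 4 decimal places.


For Bernoulli(p), Fisher information is I(p) = 1/(p*(1-p)).
p = 0.45, 1-p = 0.55.
p*(1-p) = 0.2475.
I(p) = 1/0.2475 = 4.0404

4.0404


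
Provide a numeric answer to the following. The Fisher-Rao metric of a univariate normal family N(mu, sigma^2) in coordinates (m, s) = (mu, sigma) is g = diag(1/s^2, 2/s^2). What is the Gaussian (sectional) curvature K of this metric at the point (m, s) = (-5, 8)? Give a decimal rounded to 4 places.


The metric has the form g = (A dm^2 + B ds^2)/s^2 with A = 1, B = 2.
Substitute u = sqrt(A/B)*m: g = B*(du^2 + ds^2)/s^2, i.e. B times the
Poincare upper half-plane metric, which has constant Gaussian curvature -1.
Scaling a 2D metric by a constant c divides the Gaussian curvature by c,
so K = -1/B = -1/(2) = -0.5000 everywhere (the point (m, s) = (-5, 8) is irrelevant:
the curvature is constant).
The requested Gaussian curvature is K = -0.5000.

-0.5000


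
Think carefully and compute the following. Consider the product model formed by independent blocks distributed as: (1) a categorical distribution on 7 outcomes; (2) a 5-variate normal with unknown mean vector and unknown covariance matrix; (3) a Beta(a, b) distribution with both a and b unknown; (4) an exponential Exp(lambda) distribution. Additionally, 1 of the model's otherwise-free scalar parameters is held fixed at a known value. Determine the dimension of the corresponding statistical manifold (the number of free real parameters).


The dimension of a statistical manifold equals the number of free
(independent) real parameters of the model. For a product of independent
blocks the parameter counts add.
- categorical on 7 outcomes (probabilities sum to 1): 7-1 = 6.
- 5-variate normal: 5 (mean) + 5*6/2 = 15 (symmetric covariance) = 20.
- Beta (a, b): 2.
- exponential (lambda): 1.
Total = 6 + 20 + 2 + 1 = 29.
1 parameter(s) fixed at known values: 29 - 1 = 28.
Dimension = 28

28


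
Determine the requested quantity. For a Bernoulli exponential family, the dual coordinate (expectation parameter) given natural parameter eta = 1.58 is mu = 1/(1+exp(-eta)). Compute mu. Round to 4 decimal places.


Dual coordinate (expectation parameter) for Bernoulli:
mu = 1/(1+exp(-eta)).
eta = 1.58.
exp(-eta) = exp(-1.58) = 0.205975.
mu = 1/(1+0.205975) = 0.8292

0.8292


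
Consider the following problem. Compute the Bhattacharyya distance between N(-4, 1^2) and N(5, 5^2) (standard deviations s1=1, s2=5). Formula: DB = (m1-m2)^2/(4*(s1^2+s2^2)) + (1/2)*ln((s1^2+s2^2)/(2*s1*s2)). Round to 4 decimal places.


Bhattacharyya distance between two Gaussians:
DB = (m1-m2)^2/(4*(s1^2+s2^2)) + (1/2)*ln((s1^2+s2^2)/(2*s1*s2)).
(m1-m2)^2 = (-9)^2 = 81.
s1^2+s2^2 = 1 + 25 = 26.
term1 = 81/104 = 0.778846.
term2 = 0.5*ln(26/10.0) = 0.477756.
DB = 0.778846 + 0.477756 = 1.2566

1.2566


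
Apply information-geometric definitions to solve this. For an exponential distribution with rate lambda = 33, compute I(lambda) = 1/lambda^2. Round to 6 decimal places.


Fisher information for exponential: I(lambda) = 1/lambda^2.
lambda = 33, lambda^2 = 1089.
I = 1/1089 = 0.000918

0.000918


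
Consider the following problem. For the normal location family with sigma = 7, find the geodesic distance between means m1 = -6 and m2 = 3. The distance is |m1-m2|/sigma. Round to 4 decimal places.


On the fixed-variance normal subfamily, geodesic distance = |m1-m2|/sigma.
|-6 - 3| = 9.
sigma = 7.
d = 9/7 = 1.2857

1.2857


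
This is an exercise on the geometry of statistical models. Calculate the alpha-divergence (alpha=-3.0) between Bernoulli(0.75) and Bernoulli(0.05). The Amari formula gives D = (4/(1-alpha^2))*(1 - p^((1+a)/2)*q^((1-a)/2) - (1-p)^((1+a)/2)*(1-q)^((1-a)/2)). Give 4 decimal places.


Amari alpha-divergence:
D = (4/(1-alpha^2))*(1 - p^((1+a)/2)*q^((1-a)/2) - (1-p)^((1+a)/2)*(1-q)^((1-a)/2)).
alpha = -3.0, p = 0.75, q = 0.05.
e1 = (1+alpha)/2 = -1.0, e2 = (1-alpha)/2 = 2.0.
t1 = p^e1 * q^e2 = 0.75^-1.0 * 0.05^2.0 = 0.003333.
t2 = (1-p)^e1 * (1-q)^e2 = 0.25^-1.0 * 0.95^2.0 = 3.61.
4/(1-alpha^2) = -0.5.
D = -0.5*(1 - 0.003333 - 3.61) = 1.3067

1.3067


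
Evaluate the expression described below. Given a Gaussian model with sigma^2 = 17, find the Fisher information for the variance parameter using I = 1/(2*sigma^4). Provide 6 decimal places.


Fisher information for variance: I(sigma^2) = 1/(2*sigma^4).
sigma^2 = 17, so sigma^4 = 289.
I = 1/(2*289) = 1/578 = 0.001730

0.001730


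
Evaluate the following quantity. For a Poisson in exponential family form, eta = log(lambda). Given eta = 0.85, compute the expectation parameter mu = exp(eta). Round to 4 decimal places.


Expectation parameter for Poisson exponential family:
mu = exp(eta).
eta = 0.85.
mu = exp(0.85) = 2.3396

2.3396


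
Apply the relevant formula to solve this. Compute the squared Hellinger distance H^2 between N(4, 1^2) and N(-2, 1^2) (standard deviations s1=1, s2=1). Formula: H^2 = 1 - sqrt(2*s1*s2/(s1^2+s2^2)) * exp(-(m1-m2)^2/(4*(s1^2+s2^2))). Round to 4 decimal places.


Squared Hellinger distance for Gaussians:
H^2 = 1 - sqrt(2*s1*s2/(s1^2+s2^2)) * exp(-(m1-m2)^2/(4*(s1^2+s2^2))).
s1^2 = 1, s2^2 = 1, s1^2+s2^2 = 2.
sqrt(2*1*1/(2)) = 1.0.
(m1-m2)^2 = (6)^2 = 36.
exp(-36/(4*2)) = exp(-4.5) = 0.011109.
H^2 = 1 - 1.0*0.011109 = 0.9889

0.9889


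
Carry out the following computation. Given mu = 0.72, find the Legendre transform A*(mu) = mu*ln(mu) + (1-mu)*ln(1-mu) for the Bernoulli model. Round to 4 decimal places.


Legendre transform for Bernoulli:
A*(mu) = mu*log(mu) + (1-mu)*log(1-mu).
mu = 0.72, 1-mu = 0.28.
mu*log(mu) = 0.72*log(0.72) = -0.236523.
(1-mu)*log(1-mu) = 0.28*log(0.28) = -0.35643.
A* = -0.236523 + -0.35643 = -0.5930

-0.5930


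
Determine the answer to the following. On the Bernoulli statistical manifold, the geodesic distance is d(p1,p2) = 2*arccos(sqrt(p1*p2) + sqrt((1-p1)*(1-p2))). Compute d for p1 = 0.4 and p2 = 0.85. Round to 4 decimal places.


Geodesic distance on Bernoulli manifold:
d(p1,p2) = 2*arccos(sqrt(p1*p2) + sqrt((1-p1)*(1-p2))).
sqrt(p1*p2) = sqrt(0.4*0.85) = 0.583095.
sqrt((1-p1)*(1-p2)) = sqrt(0.6*0.15) = 0.3.
arg = 0.583095 + 0.3 = 0.883095.
d = 2*arccos(0.883095) = 0.9768

0.9768


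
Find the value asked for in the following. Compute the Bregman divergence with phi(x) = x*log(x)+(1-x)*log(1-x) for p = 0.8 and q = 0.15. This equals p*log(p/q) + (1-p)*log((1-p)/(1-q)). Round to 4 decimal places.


Bregman divergence with negative entropy generator:
D = p*log(p/q) + (1-p)*log((1-p)/(1-q)).
p = 0.8, q = 0.15.
p*log(p/q) = 0.8*log(0.8/0.15) = 1.339181.
(1-p)*log((1-p)/(1-q)) = 0.2*log(0.2/0.85) = -0.289384.
D = 1.339181 + -0.289384 = 1.0498

1.0498


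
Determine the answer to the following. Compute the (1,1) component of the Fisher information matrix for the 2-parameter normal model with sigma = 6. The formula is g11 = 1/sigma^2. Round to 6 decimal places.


For the 2-parameter normal family, the Fisher metric has:
  g11 = 1/sigma^2, g22 = 2/sigma^2.
sigma = 6, sigma^2 = 36.
g11 = 0.027778

0.027778


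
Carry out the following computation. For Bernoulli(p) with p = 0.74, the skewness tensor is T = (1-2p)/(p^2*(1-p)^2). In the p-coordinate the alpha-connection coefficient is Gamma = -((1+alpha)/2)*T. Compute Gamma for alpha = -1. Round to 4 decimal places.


Skewness (Amari-Chentsov) tensor: T = (1-2p)/(p^2*(1-p)^2).
p = 0.74, 1-2p = -0.48, p^2 = 0.5476, (1-p)^2 = 0.0676.
T = -0.48/(0.5476 * 0.0676) = -12.966749.
In the p-coordinate, Gamma^(alpha) = Gamma^(0) - (alpha/2)*T with Gamma^(0) = (1/2)*g'(p) = -T/2,
so Gamma^(alpha) = -((1+alpha)/2)*T.
alpha = -1, -(1+alpha)/2 = 0.0.
Gamma = 0.0 * -12.966749 = 0.0000

0.0000


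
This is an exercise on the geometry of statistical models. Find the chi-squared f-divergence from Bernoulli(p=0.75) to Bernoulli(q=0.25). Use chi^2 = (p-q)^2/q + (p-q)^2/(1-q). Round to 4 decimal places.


Chi-squared divergence between Bernoulli distributions:
chi^2 = (p-q)^2/q + (p-q)^2/(1-q).
p = 0.75, q = 0.25, p-q = 0.5.
(p-q)^2 = 0.25.
term1 = 0.25/0.25 = 1.0.
term2 = 0.25/0.75 = 0.333333.
chi^2 = 1.0 + 0.333333 = 1.3333

1.3333


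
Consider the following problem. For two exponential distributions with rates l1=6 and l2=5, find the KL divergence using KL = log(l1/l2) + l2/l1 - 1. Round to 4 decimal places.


KL divergence for exponential family:
KL = log(l1/l2) + l2/l1 - 1.
log(6/5) = 0.182322.
5/6 = 0.833333.
KL = 0.182322 + 0.833333 - 1 = 0.0157

0.0157


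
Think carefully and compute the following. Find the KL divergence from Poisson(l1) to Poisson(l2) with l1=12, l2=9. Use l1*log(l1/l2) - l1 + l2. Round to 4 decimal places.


KL divergence for Poisson:
KL = l1*log(l1/l2) - l1 + l2.
l1 = 12, l2 = 9.
log(12/9) = 0.287682.
l1*log(l1/l2) = 12 * 0.287682 = 3.452185.
KL = 3.452185 - 12 + 9 = 0.4522

0.4522


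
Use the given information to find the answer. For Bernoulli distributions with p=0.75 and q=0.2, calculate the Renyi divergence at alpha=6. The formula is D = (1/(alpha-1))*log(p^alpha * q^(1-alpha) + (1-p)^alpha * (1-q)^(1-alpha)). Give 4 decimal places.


Renyi divergence of order alpha between Bernoulli distributions:
D = (1/(alpha-1))*log(p^alpha * q^(1-alpha) + (1-p)^alpha * (1-q)^(1-alpha)).
alpha = 6, p = 0.75, q = 0.2.
p^alpha * q^(1-alpha) = 0.75^6 * 0.2^-5 = 556.182861.
(1-p)^alpha * (1-q)^(1-alpha) = 0.25^6 * 0.8^-5 = 0.000745.
sum = 556.182861 + 0.000745 = 556.183606.
D = (1/5)*log(556.183606) = 1.2642

1.2642


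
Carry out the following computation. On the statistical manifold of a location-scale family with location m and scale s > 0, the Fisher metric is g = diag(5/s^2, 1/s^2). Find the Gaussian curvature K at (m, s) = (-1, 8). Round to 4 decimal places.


The metric has the form g = (A dm^2 + B ds^2)/s^2 with A = 5, B = 1.
Substitute u = sqrt(A/B)*m: g = B*(du^2 + ds^2)/s^2, i.e. B times the
Poincare upper half-plane metric, which has constant Gaussian curvature -1.
Scaling a 2D metric by a constant c divides the Gaussian curvature by c,
so K = -1/B = -1/(1) = -1.0000 everywhere (the point (m, s) = (-1, 8) is irrelevant:
the curvature is constant).
The requested Gaussian curvature is K = -1.0000.

-1.0000


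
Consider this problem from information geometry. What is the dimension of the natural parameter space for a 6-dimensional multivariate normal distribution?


Exponential family dimension calculation:
For 6-dim MVN: mean has 6 params, covariance has 6*7/2 = 21 unique entries.
Total dim = 6 + 21 = 27.

27


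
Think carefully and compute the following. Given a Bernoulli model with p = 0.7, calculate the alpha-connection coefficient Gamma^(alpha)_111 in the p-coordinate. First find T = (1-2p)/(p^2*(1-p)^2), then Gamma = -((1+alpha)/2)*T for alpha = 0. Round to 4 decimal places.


Skewness (Amari-Chentsov) tensor: T = (1-2p)/(p^2*(1-p)^2).
p = 0.7, 1-2p = -0.4, p^2 = 0.49, (1-p)^2 = 0.09.
T = -0.4/(0.49 * 0.09) = -9.070295.
In the p-coordinate, Gamma^(alpha) = Gamma^(0) - (alpha/2)*T with Gamma^(0) = (1/2)*g'(p) = -T/2,
so Gamma^(alpha) = -((1+alpha)/2)*T.
alpha = 0, -(1+alpha)/2 = -0.5.
Gamma = -0.5 * -9.070295 = 4.5351

4.5351


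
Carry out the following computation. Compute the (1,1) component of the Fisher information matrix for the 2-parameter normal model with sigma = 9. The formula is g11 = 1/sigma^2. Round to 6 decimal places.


For the 2-parameter normal family, the Fisher metric has:
  g11 = 1/sigma^2, g22 = 2/sigma^2.
sigma = 9, sigma^2 = 81.
g11 = 0.012346

0.012346


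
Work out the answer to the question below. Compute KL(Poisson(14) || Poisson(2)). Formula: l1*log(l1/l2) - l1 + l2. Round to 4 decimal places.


KL divergence for Poisson:
KL = l1*log(l1/l2) - l1 + l2.
l1 = 14, l2 = 2.
log(14/2) = 1.94591.
l1*log(l1/l2) = 14 * 1.94591 = 27.242742.
KL = 27.242742 - 14 + 2 = 15.2427

15.2427


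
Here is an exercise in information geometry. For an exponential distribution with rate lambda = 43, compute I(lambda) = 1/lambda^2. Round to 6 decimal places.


Fisher information for exponential: I(lambda) = 1/lambda^2.
lambda = 43, lambda^2 = 1849.
I = 1/1849 = 0.000541

0.000541


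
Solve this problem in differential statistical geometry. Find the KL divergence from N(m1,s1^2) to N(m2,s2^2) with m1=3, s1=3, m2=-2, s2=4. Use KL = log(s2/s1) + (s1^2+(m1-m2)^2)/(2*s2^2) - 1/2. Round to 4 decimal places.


KL divergence between normal distributions:
KL = log(s2/s1) + (s1^2 + (m1-m2)^2)/(2*s2^2) - 1/2.
log(4/3) = 0.287682.
(3^2 + (3--2)^2)/(2*4^2) = (9 + 25)/32 = 1.0625.
KL = 0.287682 + 1.0625 - 0.5 = 0.8502

0.8502


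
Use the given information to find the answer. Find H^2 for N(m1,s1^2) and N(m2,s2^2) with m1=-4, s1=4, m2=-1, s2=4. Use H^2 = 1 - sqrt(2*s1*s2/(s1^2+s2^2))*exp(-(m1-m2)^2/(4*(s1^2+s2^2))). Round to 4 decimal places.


Squared Hellinger distance for Gaussians:
H^2 = 1 - sqrt(2*s1*s2/(s1^2+s2^2)) * exp(-(m1-m2)^2/(4*(s1^2+s2^2))).
s1^2 = 16, s2^2 = 16, s1^2+s2^2 = 32.
sqrt(2*4*4/(32)) = 1.0.
(m1-m2)^2 = (-3)^2 = 9.
exp(-9/(4*32)) = exp(-0.070312) = 0.932102.
H^2 = 1 - 1.0*0.932102 = 0.0679

0.0679


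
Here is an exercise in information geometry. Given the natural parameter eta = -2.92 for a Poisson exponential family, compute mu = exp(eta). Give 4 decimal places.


Expectation parameter for Poisson exponential family:
mu = exp(eta).
eta = -2.92.
mu = exp(-2.92) = 0.0539

0.0539


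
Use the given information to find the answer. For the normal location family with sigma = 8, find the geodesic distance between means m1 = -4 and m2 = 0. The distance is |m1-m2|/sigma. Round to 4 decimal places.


On the fixed-variance normal subfamily, geodesic distance = |m1-m2|/sigma.
|-4 - 0| = 4.
sigma = 8.
d = 4/8 = 0.5000

0.5000


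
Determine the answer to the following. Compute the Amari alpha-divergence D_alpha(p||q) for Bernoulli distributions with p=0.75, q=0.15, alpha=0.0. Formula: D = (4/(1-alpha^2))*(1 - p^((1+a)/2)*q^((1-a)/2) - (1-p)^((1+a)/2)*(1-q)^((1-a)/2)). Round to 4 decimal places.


Amari alpha-divergence:
D = (4/(1-alpha^2))*(1 - p^((1+a)/2)*q^((1-a)/2) - (1-p)^((1+a)/2)*(1-q)^((1-a)/2)).
alpha = 0.0, p = 0.75, q = 0.15.
e1 = (1+alpha)/2 = 0.5, e2 = (1-alpha)/2 = 0.5.
t1 = p^e1 * q^e2 = 0.75^0.5 * 0.15^0.5 = 0.33541.
t2 = (1-p)^e1 * (1-q)^e2 = 0.25^0.5 * 0.85^0.5 = 0.460977.
4/(1-alpha^2) = 4.0.
D = 4.0*(1 - 0.33541 - 0.460977) = 0.8145

0.8145


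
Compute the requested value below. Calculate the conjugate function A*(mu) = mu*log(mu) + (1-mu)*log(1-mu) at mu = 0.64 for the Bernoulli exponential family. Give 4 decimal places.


Legendre transform for Bernoulli:
A*(mu) = mu*log(mu) + (1-mu)*log(1-mu).
mu = 0.64, 1-mu = 0.36.
mu*log(mu) = 0.64*log(0.64) = -0.285624.
(1-mu)*log(1-mu) = 0.36*log(0.36) = -0.367794.
A* = -0.285624 + -0.367794 = -0.6534

-0.6534


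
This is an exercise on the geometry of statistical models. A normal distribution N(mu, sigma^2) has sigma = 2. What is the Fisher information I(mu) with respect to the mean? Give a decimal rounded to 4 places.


The Fisher information for the mean of a normal distribution is I(mu) = 1/sigma^2.
sigma = 2, so sigma^2 = 4.
I(mu) = 1/4 = 0.2500

0.2500


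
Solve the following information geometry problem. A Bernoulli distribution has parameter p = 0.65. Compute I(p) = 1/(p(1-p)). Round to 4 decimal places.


For Bernoulli(p), Fisher information is I(p) = 1/(p*(1-p)).
p = 0.65, 1-p = 0.35.
p*(1-p) = 0.2275.
I(p) = 1/0.2275 = 4.3956

4.3956


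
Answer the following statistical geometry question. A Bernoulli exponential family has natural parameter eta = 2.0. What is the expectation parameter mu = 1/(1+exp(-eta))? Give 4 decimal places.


Dual coordinate (expectation parameter) for Bernoulli:
mu = 1/(1+exp(-eta)).
eta = 2.0.
exp(-eta) = exp(-2.0) = 0.135335.
mu = 1/(1+0.135335) = 0.8808

0.8808


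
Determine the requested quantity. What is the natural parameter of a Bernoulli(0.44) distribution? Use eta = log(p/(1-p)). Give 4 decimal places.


Natural parameter for Bernoulli: eta = log(p/(1-p)).
p = 0.44, 1-p = 0.56.
p/(1-p) = 0.785714.
eta = log(0.785714) = -0.2412

-0.2412


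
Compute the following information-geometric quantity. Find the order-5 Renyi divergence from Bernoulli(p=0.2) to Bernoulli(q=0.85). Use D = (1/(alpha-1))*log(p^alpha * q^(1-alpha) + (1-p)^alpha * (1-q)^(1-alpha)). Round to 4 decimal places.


Renyi divergence of order alpha between Bernoulli distributions:
D = (1/(alpha-1))*log(p^alpha * q^(1-alpha) + (1-p)^alpha * (1-q)^(1-alpha)).
alpha = 5, p = 0.2, q = 0.85.
p^alpha * q^(1-alpha) = 0.2^5 * 0.85^-4 = 0.000613.
(1-p)^alpha * (1-q)^(1-alpha) = 0.8^5 * 0.15^-4 = 647.269136.
sum = 0.000613 + 647.269136 = 647.269749.
D = (1/4)*log(647.269749) = 1.6182

1.6182
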